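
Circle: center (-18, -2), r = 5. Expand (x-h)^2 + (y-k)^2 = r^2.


(x+ 18)^2 + (y+ 2)^2 = 5^2
D = -2h = 36, E = -2k = 4
F = h^2+k^2-r^2 = 324+4-25 = 303

x^2 + y^2 + 36x + 4y + 303 = 0


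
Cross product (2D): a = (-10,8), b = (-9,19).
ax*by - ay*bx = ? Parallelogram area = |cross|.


cross = -10*19 - 8*(-9) = -190 + 72 = -118
Parallelogram area = |-118| = 118

cross = -118, parallelogram area = 118


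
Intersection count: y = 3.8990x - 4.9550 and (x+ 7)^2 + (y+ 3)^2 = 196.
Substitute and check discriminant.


Substitute y = 3.8990x - 4.9550: (x+ 7)^2 + (3.8990x- 4.9550+ 3)^2 = 196
Expand to Ax^2 + Bx + C = 0, where b-k = -1.955
A = 1+m^2 = 16.202201
B = 2(m(b-k) - h) = 2(3.8990*(-1.955) + 7) = -1.24509
C = h^2 + (b-k)^2 - r^2 = 49 + 3.822025 - 196 = -143.177975
disc = B^2-4AC = 1.5502 + 9279.1933 = 9280.7435
disc > 0

2 intersection points


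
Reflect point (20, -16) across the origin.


Reflection rule for origin: (-x, -y)
(20, -16) -> (-20, 16)

(-20, 16)


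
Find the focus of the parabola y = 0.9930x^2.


a = 0.9930
4a = 3.9720
focus = (0, 1/3.9720) = (0, 0.2518)

Focus = (0, 0.2518)


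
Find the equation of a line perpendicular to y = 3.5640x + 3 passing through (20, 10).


Perpendicular slope = -1/m1 = -1/3.5640 = -0.2806
b2 = y0 - m2*x0 = 10 + 20/3.5640 = 10 + 5.6117 = 15.6117

y = -0.2806x + 15.6117


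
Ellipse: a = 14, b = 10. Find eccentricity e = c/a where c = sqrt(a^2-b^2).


c = sqrt(196-100) = sqrt(96) = 9.7980
e = c/a = sqrt(96)/14 = 0.6999

e = 0.6999


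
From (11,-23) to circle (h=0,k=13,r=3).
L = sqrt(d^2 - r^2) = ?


d = sqrt((11-0)^2 + (-23-13)^2) = sqrt(121+1296) = 37.6431
L = sqrt(1417.0000 - 9) = sqrt(1408.0000) = 37.5233

37.5233


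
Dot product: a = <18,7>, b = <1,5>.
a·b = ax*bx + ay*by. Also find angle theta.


a·b = 18*1 + 7*5 = 18 + 35 = 53
|a| = sqrt(324+49) = 19.3132
|b| = sqrt(1+25) = 5.0990
cos(theta) = 53/(sqrt(373)*sqrt(26)) = 53/sqrt(9698) = 0.538189
theta = arccos(53/sqrt(9698)) = 57.4396 degrees

a·b = 53, theta = 57.4396 deg


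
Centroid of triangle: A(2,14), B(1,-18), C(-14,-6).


Gx = (2+1- 14)/3 = -11/3 = -3.6667
Gy = (14- 18- 6)/3 = -10/3 = -3.3333

G = (-3.6667, -3.3333)


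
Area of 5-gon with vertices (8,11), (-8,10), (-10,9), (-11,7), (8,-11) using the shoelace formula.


sum(xi*y_{i+1}) = 8*10 - 8*9 - 10*7 - 11*(-11) + 8*11 = 147
sum(yi*x_{i+1}) = 11*(-8) + 10*(-10) + 9*(-11) + 7*8 - 11*8 = -319
Area = |147 + 319|/2 = 466/2 = 233.0000

233.0000 sq units


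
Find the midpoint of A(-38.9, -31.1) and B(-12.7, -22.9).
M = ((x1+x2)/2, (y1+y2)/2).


Mx = (-38.9 - 12.7)/2 = -51.6/2 = -25.8000
My = (-31.1 - 22.9)/2 = -54.0/2 = -27.0000

(-25.8000, -27.0000)


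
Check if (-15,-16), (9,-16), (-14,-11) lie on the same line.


-15*(-16+ 11) + 9*(-11+ 16) - 14*(-16+ 16)
= 75 + 45 + 0 = 120

No, not collinear (determinant = 120)


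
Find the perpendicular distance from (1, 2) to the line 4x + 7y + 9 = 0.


|4*1 + 7*2 + 9| = |27| = 27
sqrt(16 + 49) = sqrt(65) = 8.0623
d = 27/sqrt(65) = 3.3489

3.3489


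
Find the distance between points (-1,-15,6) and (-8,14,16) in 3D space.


dx=-7, dy=29, dz=10
d = sqrt(49+841+100) = sqrt(990) = 31.4643

31.4643


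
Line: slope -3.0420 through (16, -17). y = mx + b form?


y + 17 = -3.0420(x - 16)
y = -3.0420x - 17 + 3.0420*16
y = -3.0420x + 31.6720

y = -3.0420x + 31.6720


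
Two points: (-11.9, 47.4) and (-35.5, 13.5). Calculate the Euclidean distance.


dx = -35.5 + 11.9 = -23.6
dy = 13.5 - 47.4 = -33.9
d = sqrt(556.96 + 1149.21) = sqrt(1706.17) = 41.3058

41.3058


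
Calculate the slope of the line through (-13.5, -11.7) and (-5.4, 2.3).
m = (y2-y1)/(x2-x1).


dy = 2.3 + 11.7 = 14.0
dx = -5.4 + 13.5 = 8.1
m = 14.0/8.1 = 1.7284

m = 1.7284


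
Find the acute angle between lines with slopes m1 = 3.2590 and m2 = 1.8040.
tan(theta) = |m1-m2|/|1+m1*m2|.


m1-m2 = 1.455
1+m1*m2 = 6.879236
tan(theta) = |1.455/6.879236| = 0.211506
theta = arctan(|1.455/6.879236|) = 11.9424 degrees (acute angle)

11.9424 degrees


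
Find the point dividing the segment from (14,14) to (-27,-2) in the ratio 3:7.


Px = (3*(-27) + 7*14)/10 = 17/10 = 1.7000
Py = (3*(-2) + 7*14)/10 = 92/10 = 9.2000

P = (1.7000, 9.2000)


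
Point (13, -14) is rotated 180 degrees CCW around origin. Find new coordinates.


cos(180) = -1, sin(180) = 0
x' = 13*(-1) + 14*0 = -13
y' = 13*0 - 14*(-1) = 14

(-13, 14)


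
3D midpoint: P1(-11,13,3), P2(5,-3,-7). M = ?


Mx = (-11+5)/2 = -3.0000
My = (13- 3)/2 = 5.0000
Mz = (3- 7)/2 = -2.0000

M = (-3.0000, 5.0000, -2.0000)


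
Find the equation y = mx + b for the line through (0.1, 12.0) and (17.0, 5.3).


m = (-6.7)/(16.9) = -0.3964
b = y1 - m*x1 = 12.0 - (-6.7*0.1)/(16.9) = 12.0 + 0.0396 = 12.0396

y = -0.3964x + 12.0396


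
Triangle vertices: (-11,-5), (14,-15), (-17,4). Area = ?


-11*(-15-4) = 209
14*(4+ 5) = 126
-17*(-5+ 15) = -170
sum = 165
Area = |165|/2 = 82.5000

82.5000 sq units


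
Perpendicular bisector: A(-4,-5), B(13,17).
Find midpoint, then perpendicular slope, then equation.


Midpoint = (4.5, 6)
Slope of AB = dy/dx = 22/17 = 1.2941
Perp slope = -dx/dy = -17/22 = -0.7727
b = My - (perp slope)*Mx = 6 + (17*4.5)/22 = 6 + 3.4773 = 9.4773

y = -0.7727x + 9.4773


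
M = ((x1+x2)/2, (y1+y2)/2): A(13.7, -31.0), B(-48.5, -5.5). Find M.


Mx = (13.7 - 48.5)/2 = -34.8/2 = -17.4000
My = (-31.0 - 5.5)/2 = -36.5/2 = -18.2500

(-17.4000, -18.2500)


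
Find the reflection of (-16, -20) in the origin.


Reflection rule for origin: (-x, -y)
(-16, -20) -> (16, 20)

(16, 20)


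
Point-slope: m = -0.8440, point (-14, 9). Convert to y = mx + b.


y - 9 = -0.8440(x + 14)
y = -0.8440x + 9 + 0.8440*(-14)
y = -0.8440x - 2.8160

y = -0.8440x - 2.8160


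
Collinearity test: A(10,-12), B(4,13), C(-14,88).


10*(13-88) + 4*(88+ 12) - 14*(-12-13)
= -750 + 400 + 350 = 0

Yes, collinear (determinant = 0)


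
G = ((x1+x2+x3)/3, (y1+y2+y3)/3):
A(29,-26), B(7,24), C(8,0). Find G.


Gx = (29+7+8)/3 = 44/3 = 14.6667
Gy = (-26+24+0)/3 = -2/3 = -0.6667

G = (14.6667, -0.6667)


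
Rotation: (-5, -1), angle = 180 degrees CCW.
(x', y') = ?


cos(180) = -1, sin(180) = 0
x' = -5*(-1) + 1*0 = 5
y' = -5*0 - 1*(-1) = 1

(5, 1)


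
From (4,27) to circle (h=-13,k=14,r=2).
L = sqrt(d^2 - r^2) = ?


d = sqrt((4+ 13)^2 + (27-14)^2) = sqrt(289+169) = 21.4009
L = sqrt(458.0000 - 4) = sqrt(454.0000) = 21.3073

21.3073


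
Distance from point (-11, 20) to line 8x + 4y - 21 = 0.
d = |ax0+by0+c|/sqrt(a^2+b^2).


|8*(-11) + 4*20 - 21| = |-29| = 29
sqrt(64 + 16) = sqrt(80) = 8.9443
d = 29/sqrt(80) = 3.2423

3.2423


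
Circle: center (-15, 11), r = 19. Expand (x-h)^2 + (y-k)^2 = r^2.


(x+ 15)^2 + (y-11)^2 = 19^2
D = -2h = 30, E = -2k = -22
F = h^2+k^2-r^2 = 225+121-361 = -15

x^2 + y^2 + 30x - 22y - 15 = 0


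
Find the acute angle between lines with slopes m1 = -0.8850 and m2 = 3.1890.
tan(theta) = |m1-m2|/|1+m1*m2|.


m1-m2 = -4.074
1+m1*m2 = -1.822265
tan(theta) = |-4.074/(-1.822265)| = 2.235679
theta = arctan(|-4.074/(-1.822265)|) = 65.9014 degrees (acute angle)

65.9014 degrees


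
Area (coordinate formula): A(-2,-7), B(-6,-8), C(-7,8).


-2*(-8-8) = 32
-6*(8+ 7) = -90
-7*(-7+ 8) = -7
sum = -65
Area = |-65|/2 = 32.5000

32.5000 sq units


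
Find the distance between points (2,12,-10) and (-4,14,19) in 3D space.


dx=-6, dy=2, dz=29
d = sqrt(36+4+841) = sqrt(881) = 29.6816

29.6816


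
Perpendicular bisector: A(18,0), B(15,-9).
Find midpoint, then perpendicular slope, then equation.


Midpoint = (16.5, -4.5)
Slope of AB = dy/dx = -9/(-3) = 3.0000
Perp slope = -dx/dy = -3/9 = -0.3333
b = My - (perp slope)*Mx = -4.5 + (-3*16.5)/(-9) = -4.5 + 5.5000 = 1.0000

y = -0.3333x + 1.0000


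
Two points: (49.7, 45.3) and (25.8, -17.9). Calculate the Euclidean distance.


dx = 25.8 - 49.7 = -23.9
dy = -17.9 - 45.3 = -63.2
d = sqrt(571.21 + 3994.24) = sqrt(4565.45) = 67.5681

67.5681


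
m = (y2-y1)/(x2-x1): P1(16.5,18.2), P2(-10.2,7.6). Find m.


dy = 7.6 - 18.2 = -10.6
dx = -10.2 - 16.5 = -26.7
m = -10.6/(-26.7) = 0.3970

m = 0.3970


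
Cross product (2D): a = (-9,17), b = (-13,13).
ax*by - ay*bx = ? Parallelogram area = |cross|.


cross = -9*13 - 17*(-13) = -117 + 221 = 104
Parallelogram area = |104| = 104

cross = 104, parallelogram area = 104


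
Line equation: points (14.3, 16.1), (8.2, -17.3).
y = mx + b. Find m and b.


m = (-33.4)/(-6.1) = 5.4754
b = y1 - m*x1 = 16.1 - (-33.4*14.3)/(-6.1) = 16.1 - 78.2984 = -62.1984

y = 5.4754x - 62.1984


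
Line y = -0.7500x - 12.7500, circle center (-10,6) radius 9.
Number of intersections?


Substitute y = -0.7500x - 12.7500: (x+ 10)^2 + (-0.7500x- 12.7500-6)^2 = 81
Expand to Ax^2 + Bx + C = 0, where b-k = -18.75
A = 1+m^2 = 1.5625
B = 2(m(b-k) - h) = 2(-0.7500*(-18.75) + 10) = 48.125
C = h^2 + (b-k)^2 - r^2 = 100 + 351.5625 - 81 = 370.5625
disc = B^2-4AC = 2316.0156 - 2316.0156 = 0
disc = 0

1 intersection point (tangent)


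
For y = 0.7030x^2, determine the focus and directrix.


a = 0.7030
1/(4a) = 0.3556
Focus = (0, 0.3556)
Directrix: y = -0.3556

Focus = (0, 0.3556), Directrix: y = -0.3556


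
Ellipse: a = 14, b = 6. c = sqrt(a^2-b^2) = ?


c^2 = 14^2 - 6^2 = 196 - 36 = 160
c = sqrt(160) = 12.6491

c = 12.6491


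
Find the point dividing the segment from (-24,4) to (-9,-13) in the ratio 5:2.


Px = (5*(-9) + 2*(-24))/7 = -93/7 = -13.2857
Py = (5*(-13) + 2*4)/7 = -57/7 = -8.1429

P = (-13.2857, -8.1429)


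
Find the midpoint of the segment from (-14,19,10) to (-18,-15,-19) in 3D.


Mx = (-14- 18)/2 = -16.0000
My = (19- 15)/2 = 2.0000
Mz = (10- 19)/2 = -4.5000

M = (-16.0000, 2.0000, -4.5000)


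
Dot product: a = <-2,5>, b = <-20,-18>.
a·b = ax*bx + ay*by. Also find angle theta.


a·b = -2*(-20) + 5*(-18) = 40 - 90 = -50
|a| = sqrt(4+25) = 5.3852
|b| = sqrt(400+324) = 26.9072
cos(theta) = -50/(sqrt(29)*sqrt(724)) = -50/sqrt(20996) = -0.345066
theta = arccos(-50/sqrt(20996)) = 110.1858 degrees

a·b = -50, theta = 110.1858 deg


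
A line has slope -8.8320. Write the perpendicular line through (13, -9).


Perpendicular slope = -1/m1 = -1/(-8.8320) = 0.1132
b2 = y0 - m2*x0 = -9 + 13/(-8.8320) = -9 - 1.4719 = -10.4719

y = 0.1132x - 10.4719


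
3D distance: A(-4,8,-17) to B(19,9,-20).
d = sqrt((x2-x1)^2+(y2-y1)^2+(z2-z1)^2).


dx=23, dy=1, dz=-3
d = sqrt(529+1+9) = sqrt(539) = 23.2164

23.2164


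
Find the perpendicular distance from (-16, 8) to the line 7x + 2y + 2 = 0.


|7*(-16) + 2*8 + 2| = |-94| = 94
sqrt(49 + 4) = sqrt(53) = 7.2801
d = 94/sqrt(53) = 12.9119

12.9119


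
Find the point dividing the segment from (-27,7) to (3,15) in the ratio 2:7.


Px = (2*3 + 7*(-27))/9 = -183/9 = -20.3333
Py = (2*15 + 7*7)/9 = 79/9 = 8.7778

P = (-20.3333, 8.7778)


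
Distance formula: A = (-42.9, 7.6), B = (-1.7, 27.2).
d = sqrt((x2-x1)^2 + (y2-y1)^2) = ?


dx = -1.7 + 42.9 = 41.2
dy = 27.2 - 7.6 = 19.6
d = sqrt(1697.44 + 384.16) = sqrt(2081.6) = 45.6246

45.6246


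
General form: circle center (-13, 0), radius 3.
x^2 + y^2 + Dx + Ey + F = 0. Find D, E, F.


(x+ 13)^2 + (y-0)^2 = 3^2
D = -2h = 26, E = -2k = 0
F = h^2+k^2-r^2 = 169+0-9 = 160

D = 26, E = 0, F = 160


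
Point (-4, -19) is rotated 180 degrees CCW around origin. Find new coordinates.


cos(180) = -1, sin(180) = 0
x' = -4*(-1) + 19*0 = 4
y' = -4*0 - 19*(-1) = 19

(4, 19)


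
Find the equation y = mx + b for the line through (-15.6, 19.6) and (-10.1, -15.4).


m = (-35.0)/(5.5) = -6.3636
b = y1 - m*x1 = 19.6 - (-35.0*(-15.6))/(5.5) = 19.6 - 99.2727 = -79.6727

y = -6.3636x - 79.6727


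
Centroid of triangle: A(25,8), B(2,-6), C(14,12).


Gx = (25+2+14)/3 = 41/3 = 13.6667
Gy = (8- 6+12)/3 = 14/3 = 4.6667

G = (13.6667, 4.6667)


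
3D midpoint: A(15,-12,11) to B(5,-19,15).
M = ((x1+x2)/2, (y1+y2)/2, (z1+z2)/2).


Mx = (15+5)/2 = 10.0000
My = (-12- 19)/2 = -15.5000
Mz = (11+15)/2 = 13.0000

M = (10.0000, -15.5000, 13.0000)


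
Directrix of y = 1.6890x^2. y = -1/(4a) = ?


a = 1.6890
1/(4a) = 0.1480
directrix: y = -0.1480 = -0.1480

y = -0.1480


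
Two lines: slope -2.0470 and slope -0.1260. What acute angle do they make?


m1-m2 = -1.921
1+m1*m2 = 1.257922
tan(theta) = |-1.921/1.257922| = 1.527122
theta = arctan(|-1.921/1.257922|) = 56.7822 degrees (acute angle)

56.7822 degrees


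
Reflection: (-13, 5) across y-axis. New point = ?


Reflection rule for y-axis: (-x, y)
(-13, 5) -> (13, 5)

(13, 5)


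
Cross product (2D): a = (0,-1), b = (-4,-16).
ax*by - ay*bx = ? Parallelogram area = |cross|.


cross = 0*(-16) + 1*(-4) = 0 - 4 = -4
Parallelogram area = |-4| = 4

cross = -4, parallelogram area = 4


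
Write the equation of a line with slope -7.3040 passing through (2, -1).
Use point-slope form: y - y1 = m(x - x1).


y + 1 = -7.3040(x - 2)
y = -7.3040x - 1 + 7.3040*2
y = -7.3040x + 13.6080

y = -7.3040x + 13.6080


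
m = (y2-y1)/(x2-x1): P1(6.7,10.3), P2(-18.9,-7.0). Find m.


dy = -7.0 - 10.3 = -17.3
dx = -18.9 - 6.7 = -25.6
m = -17.3/(-25.6) = 0.6758

m = 0.6758


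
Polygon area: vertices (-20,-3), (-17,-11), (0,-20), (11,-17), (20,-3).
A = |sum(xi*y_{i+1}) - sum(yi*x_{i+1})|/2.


sum(xi*y_{i+1}) = -20*(-11) - 17*(-20) + 0*(-17) + 11*(-3) + 20*(-3) = 467
sum(yi*x_{i+1}) = -3*(-17) - 11*0 - 20*11 - 17*20 - 3*(-20) = -449
Area = |467 + 449|/2 = 916/2 = 458.0000

458.0000 sq units


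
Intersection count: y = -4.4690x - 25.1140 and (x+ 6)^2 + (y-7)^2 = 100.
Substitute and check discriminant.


Substitute y = -4.4690x - 25.1140: (x+ 6)^2 + (-4.4690x- 25.1140-7)^2 = 100
Expand to Ax^2 + Bx + C = 0, where b-k = -32.114
A = 1+m^2 = 20.971961
B = 2(m(b-k) - h) = 2(-4.4690*(-32.114) + 6) = 299.034932
C = h^2 + (b-k)^2 - r^2 = 36 + 1031.308996 - 100 = 967.308996
disc = B^2-4AC = 89421.8906 - 81145.4662 = 8276.4244
disc > 0

2 intersection points


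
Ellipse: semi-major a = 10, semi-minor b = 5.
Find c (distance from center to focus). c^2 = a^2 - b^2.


c^2 = 10^2 - 5^2 = 100 - 25 = 75
c = sqrt(75) = 8.6603

c = 8.6603


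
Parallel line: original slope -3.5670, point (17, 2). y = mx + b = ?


Parallel lines have equal slopes.
m2 = -3.5670
b2 = 2 + 3.5670*17 = 62.6390

y = -3.5670x + 62.6390


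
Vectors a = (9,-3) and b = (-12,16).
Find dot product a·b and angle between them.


a·b = 9*(-12) - 3*16 = -108 - 48 = -156
|a| = sqrt(81+9) = 9.4868
|b| = sqrt(144+256) = 20.0000
cos(theta) = -156/(sqrt(90)*sqrt(400)) = -156/sqrt(36000) = -0.822192
theta = arccos(-156/sqrt(36000)) = 145.3048 degrees

a·b = -156, theta = 145.3048 deg


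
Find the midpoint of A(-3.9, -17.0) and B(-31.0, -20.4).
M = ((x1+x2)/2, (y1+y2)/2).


Mx = (-3.9 - 31.0)/2 = -34.9/2 = -17.4500
My = (-17.0 - 20.4)/2 = -37.4/2 = -18.7000

(-17.4500, -18.7000)


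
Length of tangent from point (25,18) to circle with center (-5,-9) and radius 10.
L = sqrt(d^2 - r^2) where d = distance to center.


d = sqrt((25+ 5)^2 + (18+ 9)^2) = sqrt(900+729) = 40.3609
L = sqrt(1629.0000 - 100) = sqrt(1529.0000) = 39.1024

39.1024


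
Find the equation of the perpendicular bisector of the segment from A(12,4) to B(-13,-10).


Midpoint = (-0.5, -3)
Slope of AB = dy/dx = -14/(-25) = 0.5600
Perp slope = -dx/dy = -25/14 = -1.7857
b = My - (perp slope)*Mx = -3 + (-25*(-0.5))/(-14) = -3 - 0.8929 = -3.8929

y = -1.7857x - 3.8929


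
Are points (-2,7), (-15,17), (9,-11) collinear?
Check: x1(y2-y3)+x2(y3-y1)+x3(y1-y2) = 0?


-2*(17+ 11) - 15*(-11-7) + 9*(7-17)
= -56 + 270 - 90 = 124

No, not collinear (determinant = 124)


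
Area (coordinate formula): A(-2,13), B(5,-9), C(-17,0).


-2*(-9-0) = 18
5*(0-13) = -65
-17*(13+ 9) = -374
sum = -421
Area = |-421|/2 = 210.5000

210.5000 sq units


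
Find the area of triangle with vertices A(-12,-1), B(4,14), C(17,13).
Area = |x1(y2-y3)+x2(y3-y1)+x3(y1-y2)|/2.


-12*(14-13) = -12
4*(13+ 1) = 56
17*(-1-14) = -255
sum = -211
Area = |-211|/2 = 105.5000

105.5000 sq units


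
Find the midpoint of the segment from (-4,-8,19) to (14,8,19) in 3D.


Mx = (-4+14)/2 = 5.0000
My = (-8+8)/2 = 0
Mz = (19+19)/2 = 19.0000

M = (5.0000, 0, 19.0000)


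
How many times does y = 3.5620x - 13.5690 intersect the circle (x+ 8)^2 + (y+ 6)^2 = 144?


Substitute y = 3.5620x - 13.5690: (x+ 8)^2 + (3.5620x- 13.5690+ 6)^2 = 144
Expand to Ax^2 + Bx + C = 0, where b-k = -7.569
A = 1+m^2 = 13.687844
B = 2(m(b-k) - h) = 2(3.5620*(-7.569) + 8) = -37.921556
C = h^2 + (b-k)^2 - r^2 = 64 + 57.289761 - 144 = -22.710239
disc = B^2-4AC = 1438.0444 + 1243.4168 = 2681.4612
disc > 0

2 intersection points


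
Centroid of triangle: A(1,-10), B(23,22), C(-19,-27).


Gx = (1+23- 19)/3 = 5/3 = 1.6667
Gy = (-10+22- 27)/3 = -15/3 = -5.0000

G = (1.6667, -5.0000)


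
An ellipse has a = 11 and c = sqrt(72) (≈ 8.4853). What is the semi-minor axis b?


b^2 = 11^2 - (sqrt(72))^2 = 121 - 72 = 49
b = sqrt(49) = 7

b = 7


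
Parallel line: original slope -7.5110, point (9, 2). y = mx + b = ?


Parallel lines have equal slopes.
m2 = -7.5110
b2 = 2 + 7.5110*9 = 69.5990

y = -7.5110x + 69.5990


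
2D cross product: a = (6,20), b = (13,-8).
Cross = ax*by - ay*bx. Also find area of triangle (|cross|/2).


cross = 6*(-8) - 20*13 = -48 - 260 = -308
Triangle area = |-308|/2 = 308/2 = 154.0000

cross = -308, triangle area = 154.0000


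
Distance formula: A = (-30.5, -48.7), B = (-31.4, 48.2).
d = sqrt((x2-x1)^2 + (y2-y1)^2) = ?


dx = -31.4 + 30.5 = -0.9
dy = 48.2 + 48.7 = 96.9
d = sqrt(0.81 + 9389.61) = sqrt(9390.42) = 96.9042

96.9042


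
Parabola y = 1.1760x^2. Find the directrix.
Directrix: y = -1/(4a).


a = 1.1760
1/(4a) = 0.2126
directrix: y = -0.2126 = -0.2126

y = -0.2126


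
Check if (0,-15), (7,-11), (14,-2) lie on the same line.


0*(-11+ 2) + 7*(-2+ 15) + 14*(-15+ 11)
= 0 + 91 - 56 = 35

No, not collinear (determinant = 35)


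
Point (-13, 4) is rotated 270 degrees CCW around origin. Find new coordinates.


cos(270) = 0, sin(270) = -1
x' = -13*0 - 4*(-1) = 4
y' = -13*(-1) + 4*0 = 13

(4, 13)


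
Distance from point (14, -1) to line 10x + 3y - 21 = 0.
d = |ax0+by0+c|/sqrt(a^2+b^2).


|10*14 + 3*(-1) - 21| = |116| = 116
sqrt(100 + 9) = sqrt(109) = 10.4403
d = 116/sqrt(109) = 11.1108

11.1108


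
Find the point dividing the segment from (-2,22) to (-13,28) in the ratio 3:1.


Px = (3*(-13) + 1*(-2))/4 = -41/4 = -10.2500
Py = (3*28 + 1*22)/4 = 106/4 = 26.5000

P = (-10.2500, 26.5000)


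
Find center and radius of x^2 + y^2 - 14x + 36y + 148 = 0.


h = -D/2 = 14/2 = 7
k = -E/2 = -36/2 = -18
r^2 = h^2 + k^2 - F = 49 + 324 - 148 = 225
r = 15

Center (7, -18), radius = 15


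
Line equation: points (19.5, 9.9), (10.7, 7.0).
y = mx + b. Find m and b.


m = (-2.9)/(-8.8) = 0.3295
b = y1 - m*x1 = 9.9 - (-2.9*19.5)/(-8.8) = 9.9 - 6.4261 = 3.4739

y = 0.3295x + 3.4739


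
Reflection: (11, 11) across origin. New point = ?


Reflection rule for origin: (-x, -y)
(11, 11) -> (-11, -11)

(-11, -11)


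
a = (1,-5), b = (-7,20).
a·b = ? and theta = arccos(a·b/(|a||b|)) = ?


a·b = 1*(-7) - 5*20 = -7 - 100 = -107
|a| = sqrt(1+25) = 5.0990
|b| = sqrt(49+400) = 21.1896
cos(theta) = -107/(sqrt(26)*sqrt(449)) = -107/sqrt(11674) = -0.990316
theta = arccos(-107/sqrt(11674)) = 172.0199 degrees

a·b = -107, theta = 172.0199 deg


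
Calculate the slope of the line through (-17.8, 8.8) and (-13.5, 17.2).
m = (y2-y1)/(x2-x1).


dy = 17.2 - 8.8 = 8.4
dx = -13.5 + 17.8 = 4.3
m = 8.4/4.3 = 1.9535

m = 1.9535


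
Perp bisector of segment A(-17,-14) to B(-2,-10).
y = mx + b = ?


Midpoint = (-9.5, -12)
Slope of AB = dy/dx = 4/15 = 0.2667
Perp slope = -dx/dy = -15/4 = -3.7500
b = My - (perp slope)*Mx = -12 + (15*(-9.5))/4 = -12 - 35.6250 = -47.6250

y = -3.7500x - 47.6250


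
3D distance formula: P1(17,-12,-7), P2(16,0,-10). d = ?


dx=-1, dy=12, dz=-3
d = sqrt(1+144+9) = sqrt(154) = 12.4097

12.4097


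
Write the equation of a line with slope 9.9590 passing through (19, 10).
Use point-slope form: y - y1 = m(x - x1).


y - 10 = 9.9590(x - 19)
y = 9.9590x + 10 - 9.9590*19
y = 9.9590x - 179.2210

y = 9.9590x - 179.2210


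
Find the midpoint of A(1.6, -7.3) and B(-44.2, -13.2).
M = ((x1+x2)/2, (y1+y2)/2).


Mx = (1.6 - 44.2)/2 = -42.6/2 = -21.3000
My = (-7.3 - 13.2)/2 = -20.5/2 = -10.2500

(-21.3000, -10.2500)


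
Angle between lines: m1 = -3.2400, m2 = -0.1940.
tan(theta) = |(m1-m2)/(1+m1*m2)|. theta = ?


m1-m2 = -3.046
1+m1*m2 = 1.62856
tan(theta) = |-3.046/1.62856| = 1.870364
theta = arctan(|-3.046/1.62856|) = 61.8686 degrees (acute angle)

61.8686 degrees


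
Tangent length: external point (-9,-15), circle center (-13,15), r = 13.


d = sqrt((-9+ 13)^2 + (-15-15)^2) = sqrt(16+900) = 30.2655
L = sqrt(916.0000 - 169) = sqrt(747.0000) = 27.3313

27.3313


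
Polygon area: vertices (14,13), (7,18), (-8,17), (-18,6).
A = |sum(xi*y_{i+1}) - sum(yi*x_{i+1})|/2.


sum(xi*y_{i+1}) = 14*18 + 7*17 - 8*6 - 18*13 = 89
sum(yi*x_{i+1}) = 13*7 + 18*(-8) + 17*(-18) + 6*14 = -275
Area = |89 + 275|/2 = 364/2 = 182.0000

182.0000 sq units


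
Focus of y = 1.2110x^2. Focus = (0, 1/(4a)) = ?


a = 1.2110
4a = 4.8440
focus = (0, 1/4.8440) = (0, 0.2064)

Focus = (0, 0.2064)


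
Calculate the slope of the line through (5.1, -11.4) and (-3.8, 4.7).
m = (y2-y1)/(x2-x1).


dy = 4.7 + 11.4 = 16.1
dx = -3.8 - 5.1 = -8.9
m = 16.1/(-8.9) = -1.8090

m = -1.8090


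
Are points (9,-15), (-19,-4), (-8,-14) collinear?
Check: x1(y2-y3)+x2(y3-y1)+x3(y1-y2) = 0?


9*(-4+ 14) - 19*(-14+ 15) - 8*(-15+ 4)
= 90 - 19 + 88 = 159

No, not collinear (determinant = 159)


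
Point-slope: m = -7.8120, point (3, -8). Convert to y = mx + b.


y + 8 = -7.8120(x - 3)
y = -7.8120x - 8 + 7.8120*3
y = -7.8120x + 15.4360

y = -7.8120x + 15.4360


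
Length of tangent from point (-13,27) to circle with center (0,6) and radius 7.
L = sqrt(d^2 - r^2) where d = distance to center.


d = sqrt((-13-0)^2 + (27-6)^2) = sqrt(169+441) = 24.6982
L = sqrt(610.0000 - 49) = sqrt(561.0000) = 23.6854

23.6854


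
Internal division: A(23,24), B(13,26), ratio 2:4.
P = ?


Px = (2*13 + 4*23)/6 = 118/6 = 19.6667
Py = (2*26 + 4*24)/6 = 148/6 = 24.6667

P = (19.6667, 24.6667)


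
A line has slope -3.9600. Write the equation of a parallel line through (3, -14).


Parallel lines have equal slopes.
m2 = -3.9600
b2 = -14 + 3.9600*3 = -2.1200

y = -3.9600x - 2.1200


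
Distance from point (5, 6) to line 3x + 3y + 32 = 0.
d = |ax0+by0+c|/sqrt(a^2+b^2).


|3*5 + 3*6 + 32| = |65| = 65
sqrt(9 + 9) = sqrt(18) = 4.2426
d = 65/sqrt(18) = 15.3206

15.3206


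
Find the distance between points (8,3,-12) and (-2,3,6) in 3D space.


dx=-10, dy=0, dz=18
d = sqrt(100+0+324) = sqrt(424) = 20.5913

20.5913


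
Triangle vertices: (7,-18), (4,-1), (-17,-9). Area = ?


7*(-1+ 9) = 56
4*(-9+ 18) = 36
-17*(-18+ 1) = 289
sum = 381
Area = |381|/2 = 190.5000

190.5000 sq units


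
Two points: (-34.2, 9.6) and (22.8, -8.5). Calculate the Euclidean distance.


dx = 22.8 + 34.2 = 57.0
dy = -8.5 - 9.6 = -18.1
d = sqrt(3249.0 + 327.61) = sqrt(3576.61) = 59.8048

59.8048


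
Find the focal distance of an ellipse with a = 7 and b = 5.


c^2 = 7^2 - 5^2 = 49 - 25 = 24
c = sqrt(24) = 4.8990

c = 4.8990


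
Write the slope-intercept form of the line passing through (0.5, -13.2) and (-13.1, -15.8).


m = (-2.6)/(-13.6) = 0.1912
b = y1 - m*x1 = -13.2 - (-2.6*0.5)/(-13.6) = -13.2 - 0.0956 = -13.2956

y = 0.1912x - 13.2956


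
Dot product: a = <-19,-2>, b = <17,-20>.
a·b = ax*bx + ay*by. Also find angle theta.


a·b = -19*17 - 2*(-20) = -323 + 40 = -283
|a| = sqrt(361+4) = 19.1050
|b| = sqrt(289+400) = 26.2488
cos(theta) = -283/(sqrt(365)*sqrt(689)) = -283/sqrt(251485) = -0.564326
theta = arccos(-283/sqrt(251485)) = 124.3555 degrees

a·b = -283, theta = 124.3555 deg


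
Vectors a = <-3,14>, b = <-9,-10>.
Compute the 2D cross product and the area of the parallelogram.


cross = -3*(-10) - 14*(-9) = 30 + 126 = 156
Parallelogram area = |156| = 156

cross = 156, parallelogram area = 156


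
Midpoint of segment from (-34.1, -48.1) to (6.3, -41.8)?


Mx = (-34.1 + 6.3)/2 = -27.8/2 = -13.9000
My = (-48.1 - 41.8)/2 = -89.9/2 = -44.9500

(-13.9000, -44.9500)


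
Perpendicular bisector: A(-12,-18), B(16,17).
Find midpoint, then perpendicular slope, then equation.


Midpoint = (2, -0.5)
Slope of AB = dy/dx = 35/28 = 1.2500
Perp slope = -dx/dy = -28/35 = -0.8000
b = My - (perp slope)*Mx = -0.5 + (28*2)/35 = -0.5 + 1.6000 = 1.1000

y = -0.8000x + 1.1000


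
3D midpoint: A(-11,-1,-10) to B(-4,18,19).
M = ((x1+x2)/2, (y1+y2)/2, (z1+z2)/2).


Mx = (-11- 4)/2 = -7.5000
My = (-1+18)/2 = 8.5000
Mz = (-10+19)/2 = 4.5000

M = (-7.5000, 8.5000, 4.5000)


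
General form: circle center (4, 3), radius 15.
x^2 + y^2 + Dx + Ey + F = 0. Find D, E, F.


(x-4)^2 + (y-3)^2 = 15^2
D = -2h = -8, E = -2k = -6
F = h^2+k^2-r^2 = 16+9-225 = -200

D = -8, E = -6, F = -200


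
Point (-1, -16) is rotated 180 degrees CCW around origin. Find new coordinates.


cos(180) = -1, sin(180) = 0
x' = -1*(-1) + 16*0 = 1
y' = -1*0 - 16*(-1) = 16

(1, 16)


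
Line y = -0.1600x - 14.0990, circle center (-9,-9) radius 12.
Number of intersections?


Substitute y = -0.1600x - 14.0990: (x+ 9)^2 + (-0.1600x- 14.0990+ 9)^2 = 144
Expand to Ax^2 + Bx + C = 0, where b-k = -5.099
A = 1+m^2 = 1.0256
B = 2(m(b-k) - h) = 2(-0.1600*(-5.099) + 9) = 19.63168
C = h^2 + (b-k)^2 - r^2 = 81 + 25.999801 - 144 = -37.000199
disc = B^2-4AC = 385.4029 + 151.7896 = 537.1925
disc > 0

2 intersection points


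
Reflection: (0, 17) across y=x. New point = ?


Reflection rule for y=x: (y, x)
(0, 17) -> (17, 0)

(17, 0)


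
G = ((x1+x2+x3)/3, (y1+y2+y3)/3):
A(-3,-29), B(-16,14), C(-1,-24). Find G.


Gx = (-3- 16- 1)/3 = -20/3 = -6.6667
Gy = (-29+14- 24)/3 = -39/3 = -13.0000

G = (-6.6667, -13.0000)


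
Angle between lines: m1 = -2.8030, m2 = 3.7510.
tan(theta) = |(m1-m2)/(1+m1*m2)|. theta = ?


m1-m2 = -6.554
1+m1*m2 = -9.514053
tan(theta) = |-6.554/(-9.514053)| = 0.688876
theta = arctan(|-6.554/(-9.514053)|) = 34.5620 degrees (acute angle)

34.5620 degrees


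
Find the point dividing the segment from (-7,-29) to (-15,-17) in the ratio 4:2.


Px = (4*(-15) + 2*(-7))/6 = -74/6 = -12.3333
Py = (4*(-17) + 2*(-29))/6 = -126/6 = -21.0000

P = (-12.3333, -21.0000)


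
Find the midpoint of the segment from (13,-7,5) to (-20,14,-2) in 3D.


Mx = (13- 20)/2 = -3.5000
My = (-7+14)/2 = 3.5000
Mz = (5- 2)/2 = 1.5000

M = (-3.5000, 3.5000, 1.5000)


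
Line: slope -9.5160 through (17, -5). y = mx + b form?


y + 5 = -9.5160(x - 17)
y = -9.5160x - 5 + 9.5160*17
y = -9.5160x + 156.7720

y = -9.5160x + 156.7720


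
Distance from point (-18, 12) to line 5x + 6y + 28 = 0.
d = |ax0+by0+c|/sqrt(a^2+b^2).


|5*(-18) + 6*12 + 28| = |10| = 10
sqrt(25 + 36) = sqrt(61) = 7.8102
d = 10/sqrt(61) = 1.2804

1.2804


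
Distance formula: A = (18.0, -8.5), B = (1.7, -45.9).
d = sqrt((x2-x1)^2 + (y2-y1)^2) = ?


dx = 1.7 - 18.0 = -16.3
dy = -45.9 + 8.5 = -37.4
d = sqrt(265.69 + 1398.76) = sqrt(1664.45) = 40.7977

40.7977


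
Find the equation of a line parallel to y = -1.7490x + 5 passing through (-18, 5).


Parallel lines have equal slopes.
m2 = -1.7490
b2 = 5 + 1.7490*(-18) = -26.4820

y = -1.7490x - 26.4820


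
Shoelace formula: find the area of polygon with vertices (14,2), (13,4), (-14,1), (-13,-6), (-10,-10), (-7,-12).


sum(xi*y_{i+1}) = 14*4 + 13*1 - 14*(-6) - 13*(-10) - 10*(-12) - 7*2 = 389
sum(yi*x_{i+1}) = 2*13 + 4*(-14) + 1*(-13) - 6*(-10) - 10*(-7) - 12*14 = -81
Area = |389 + 81|/2 = 470/2 = 235.0000

235.0000 sq units


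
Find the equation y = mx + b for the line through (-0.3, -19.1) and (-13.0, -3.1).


m = (16.0)/(-12.7) = -1.2598
b = y1 - m*x1 = -19.1 - (16.0*(-0.3))/(-12.7) = -19.1 - 0.3780 = -19.4780

y = -1.2598x - 19.4780


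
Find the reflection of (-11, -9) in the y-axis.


Reflection rule for y-axis: (-x, y)
(-11, -9) -> (11, -9)

(11, -9)


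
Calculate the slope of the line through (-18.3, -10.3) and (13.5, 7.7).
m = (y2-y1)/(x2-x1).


dy = 7.7 + 10.3 = 18.0
dx = 13.5 + 18.3 = 31.8
m = 18.0/31.8 = 0.5660

m = 0.5660


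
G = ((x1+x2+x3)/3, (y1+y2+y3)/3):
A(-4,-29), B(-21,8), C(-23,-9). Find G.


Gx = (-4- 21- 23)/3 = -48/3 = -16.0000
Gy = (-29+8- 9)/3 = -30/3 = -10.0000

G = (-16.0000, -10.0000)


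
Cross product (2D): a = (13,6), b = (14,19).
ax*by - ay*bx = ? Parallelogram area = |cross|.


cross = 13*19 - 6*14 = 247 - 84 = 163
Parallelogram area = |163| = 163

cross = 163, parallelogram area = 163


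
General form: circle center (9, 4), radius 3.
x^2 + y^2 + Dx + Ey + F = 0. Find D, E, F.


(x-9)^2 + (y-4)^2 = 3^2
D = -2h = -18, E = -2k = -8
F = h^2+k^2-r^2 = 81+16-9 = 88

D = -18, E = -8, F = 88


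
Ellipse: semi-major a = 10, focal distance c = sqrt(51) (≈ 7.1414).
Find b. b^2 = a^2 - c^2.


b^2 = 10^2 - (sqrt(51))^2 = 100 - 51 = 49
b = sqrt(49) = 7

b = 7


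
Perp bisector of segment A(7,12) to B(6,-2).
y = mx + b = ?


Midpoint = (6.5, 5)
Slope of AB = dy/dx = -14/(-1) = 14.0000
Perp slope = -dx/dy = -1/14 = -0.0714
b = My - (perp slope)*Mx = 5 + (-1*6.5)/(-14) = 5 + 0.4643 = 5.4643

y = -0.0714x + 5.4643


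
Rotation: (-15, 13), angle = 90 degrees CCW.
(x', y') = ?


cos(90) = 0, sin(90) = 1
x' = -15*0 - 13*1 = -13
y' = -15*1 + 13*0 = -15

(-13, -15)


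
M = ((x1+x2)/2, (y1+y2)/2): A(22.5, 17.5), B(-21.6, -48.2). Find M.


Mx = (22.5 - 21.6)/2 = 0.9/2 = 0.4500
My = (17.5 - 48.2)/2 = -30.7/2 = -15.3500

(0.4500, -15.3500)


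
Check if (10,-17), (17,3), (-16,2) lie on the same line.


10*(3-2) + 17*(2+ 17) - 16*(-17-3)
= 10 + 323 + 320 = 653

No, not collinear (determinant = 653)


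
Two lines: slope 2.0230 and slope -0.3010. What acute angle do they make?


m1-m2 = 2.324
1+m1*m2 = 0.391077
tan(theta) = |2.324/0.391077| = 5.942564
theta = arctan(|2.324/0.391077|) = 80.4479 degrees (acute angle)

80.4479 degrees


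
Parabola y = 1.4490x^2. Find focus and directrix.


a = 1.4490
1/(4a) = 0.1725
Focus = (0, 0.1725)
Directrix: y = -0.1725

Focus = (0, 0.1725), Directrix: y = -0.1725


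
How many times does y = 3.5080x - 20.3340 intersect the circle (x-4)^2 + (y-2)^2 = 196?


Substitute y = 3.5080x - 20.3340: (x-4)^2 + (3.5080x- 20.3340-2)^2 = 196
Expand to Ax^2 + Bx + C = 0, where b-k = -22.334
A = 1+m^2 = 13.306064
B = 2(m(b-k) - h) = 2(3.5080*(-22.334) - 4) = -164.695344
C = h^2 + (b-k)^2 - r^2 = 16 + 498.807556 - 196 = 318.807556
disc = B^2-4AC = 27124.5563 - 16968.2950 = 10156.2613
disc > 0

2 intersection points


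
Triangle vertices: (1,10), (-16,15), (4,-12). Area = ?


1*(15+ 12) = 27
-16*(-12-10) = 352
4*(10-15) = -20
sum = 359
Area = |359|/2 = 179.5000

179.5000 sq units


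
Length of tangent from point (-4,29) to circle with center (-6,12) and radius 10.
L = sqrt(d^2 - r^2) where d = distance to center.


d = sqrt((-4+ 6)^2 + (29-12)^2) = sqrt(4+289) = 17.1172
L = sqrt(293.0000 - 100) = sqrt(193.0000) = 13.8924

13.8924


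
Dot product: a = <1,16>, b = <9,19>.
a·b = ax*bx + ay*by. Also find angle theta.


a·b = 1*9 + 16*19 = 9 + 304 = 313
|a| = sqrt(1+256) = 16.0312
|b| = sqrt(81+361) = 21.0238
cos(theta) = 313/(sqrt(257)*sqrt(442)) = 313/sqrt(113594) = 0.928681
theta = arccos(313/sqrt(113594)) = 21.7698 degrees

a·b = 313, theta = 21.7698 deg


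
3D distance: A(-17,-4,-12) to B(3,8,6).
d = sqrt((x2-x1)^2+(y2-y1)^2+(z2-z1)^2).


dx=20, dy=12, dz=18
d = sqrt(400+144+324) = sqrt(868) = 29.4618

29.4618


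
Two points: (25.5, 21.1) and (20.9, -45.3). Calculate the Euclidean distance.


dx = 20.9 - 25.5 = -4.6
dy = -45.3 - 21.1 = -66.4
d = sqrt(21.16 + 4408.96) = sqrt(4430.12) = 66.5591

66.5591


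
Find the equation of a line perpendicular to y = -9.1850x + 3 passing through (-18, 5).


Perpendicular slope = -1/m1 = -1/(-9.1850) = 0.1089
b2 = y0 - m2*x0 = 5 - 18/(-9.1850) = 5 + 1.9597 = 6.9597

y = 0.1089x + 6.9597


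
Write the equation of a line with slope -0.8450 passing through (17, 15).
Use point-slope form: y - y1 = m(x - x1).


y - 15 = -0.8450(x - 17)
y = -0.8450x + 15 + 0.8450*17
y = -0.8450x + 29.3650

y = -0.8450x + 29.3650


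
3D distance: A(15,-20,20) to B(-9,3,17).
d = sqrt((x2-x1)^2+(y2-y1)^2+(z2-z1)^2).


dx=-24, dy=23, dz=-3
d = sqrt(576+529+9) = sqrt(1114) = 33.3766

33.3766


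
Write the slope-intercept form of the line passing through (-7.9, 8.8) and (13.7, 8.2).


m = (-0.6)/(21.6) = -0.0278
b = y1 - m*x1 = 8.8 - (-0.6*(-7.9))/(21.6) = 8.8 - 0.2194 = 8.5806

y = -0.0278x + 8.5806


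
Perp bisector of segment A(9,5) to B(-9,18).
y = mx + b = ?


Midpoint = (0, 11.5)
Slope of AB = dy/dx = 13/(-18) = -0.7222
Perp slope = -dx/dy = 18/13 = 1.3846
b = My - (perp slope)*Mx = 11.5 + (-18*0)/13 = 11.5 + 0 = 11.5000

y = 1.3846x + 11.5000


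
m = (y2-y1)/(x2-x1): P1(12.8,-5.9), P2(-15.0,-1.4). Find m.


dy = -1.4 + 5.9 = 4.5
dx = -15.0 - 12.8 = -27.8
m = 4.5/(-27.8) = -0.1619

m = -0.1619


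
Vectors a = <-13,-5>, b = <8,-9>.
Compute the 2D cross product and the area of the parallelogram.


cross = -13*(-9) + 5*8 = 117 + 40 = 157
Parallelogram area = |157| = 157

cross = 157, parallelogram area = 157


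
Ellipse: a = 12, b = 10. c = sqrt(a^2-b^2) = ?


c^2 = 12^2 - 10^2 = 144 - 100 = 44
c = sqrt(44) = 6.6332

c = 6.6332


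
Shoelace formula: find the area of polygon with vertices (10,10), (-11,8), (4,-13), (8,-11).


sum(xi*y_{i+1}) = 10*8 - 11*(-13) + 4*(-11) + 8*10 = 259
sum(yi*x_{i+1}) = 10*(-11) + 8*4 - 13*8 - 11*10 = -292
Area = |259 + 292|/2 = 551/2 = 275.5000

275.5000 sq units


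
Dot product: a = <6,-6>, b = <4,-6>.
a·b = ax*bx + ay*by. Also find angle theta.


a·b = 6*4 - 6*(-6) = 24 + 36 = 60
|a| = sqrt(36+36) = 8.4853
|b| = sqrt(16+36) = 7.2111
cos(theta) = 60/(sqrt(72)*sqrt(52)) = 60/sqrt(3744) = 0.980581
theta = arccos(60/sqrt(3744)) = 11.3099 degrees

a·b = 60, theta = 11.3099 deg


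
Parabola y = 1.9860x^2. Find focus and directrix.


a = 1.9860
1/(4a) = 0.1259
Focus = (0, 0.1259)
Directrix: y = -0.1259

Focus = (0, 0.1259), Directrix: y = -0.1259


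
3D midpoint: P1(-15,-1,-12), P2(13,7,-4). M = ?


Mx = (-15+13)/2 = -1.0000
My = (-1+7)/2 = 3.0000
Mz = (-12- 4)/2 = -8.0000

M = (-1.0000, 3.0000, -8.0000)


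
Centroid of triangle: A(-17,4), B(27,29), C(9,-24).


Gx = (-17+27+9)/3 = 19/3 = 6.3333
Gy = (4+29- 24)/3 = 9/3 = 3.0000

G = (6.3333, 3.0000)


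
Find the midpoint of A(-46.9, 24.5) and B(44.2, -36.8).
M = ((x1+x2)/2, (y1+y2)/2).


Mx = (-46.9 + 44.2)/2 = -2.7/2 = -1.3500
My = (24.5 - 36.8)/2 = -12.3/2 = -6.1500

(-1.3500, -6.1500)


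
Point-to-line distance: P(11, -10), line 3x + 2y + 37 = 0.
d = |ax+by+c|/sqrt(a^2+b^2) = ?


|3*11 + 2*(-10) + 37| = |50| = 50
sqrt(9 + 4) = sqrt(13) = 3.6056
d = 50/sqrt(13) = 13.8675

13.8675


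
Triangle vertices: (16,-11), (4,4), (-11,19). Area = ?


16*(4-19) = -240
4*(19+ 11) = 120
-11*(-11-4) = 165
sum = 45
Area = |45|/2 = 22.5000

22.5000 sq units


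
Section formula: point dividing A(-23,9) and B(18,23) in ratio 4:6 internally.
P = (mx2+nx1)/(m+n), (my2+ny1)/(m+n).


Px = (4*18 + 6*(-23))/10 = -66/10 = -6.6000
Py = (4*23 + 6*9)/10 = 146/10 = 14.6000

P = (-6.6000, 14.6000)


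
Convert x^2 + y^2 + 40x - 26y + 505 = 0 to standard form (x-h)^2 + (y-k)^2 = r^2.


h = -D/2 = -40/2 = -20
k = -E/2 = 26/2 = 13
r^2 = h^2 + k^2 - F = 400 + 169 - 505 = 64
r = 8

Center (-20, 13), radius = 8


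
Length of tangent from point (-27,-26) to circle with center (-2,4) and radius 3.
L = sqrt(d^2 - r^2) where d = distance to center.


d = sqrt((-27+ 2)^2 + (-26-4)^2) = sqrt(625+900) = 39.0512
L = sqrt(1525.0000 - 9) = sqrt(1516.0000) = 38.9358

38.9358


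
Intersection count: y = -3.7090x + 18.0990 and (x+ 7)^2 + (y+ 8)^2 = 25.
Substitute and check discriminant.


Substitute y = -3.7090x + 18.0990: (x+ 7)^2 + (-3.7090x+18.0990+ 8)^2 = 25
Expand to Ax^2 + Bx + C = 0, where b-k = 26.099
A = 1+m^2 = 14.756681
B = 2(m(b-k) - h) = 2(-3.7090*26.099 + 7) = -179.602382
C = h^2 + (b-k)^2 - r^2 = 49 + 681.157801 - 25 = 705.157801
disc = B^2-4AC = 32257.0156 - 41623.1549 = -9366.1393
disc < 0

0 intersection points


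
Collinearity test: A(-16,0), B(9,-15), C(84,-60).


-16*(-15+ 60) + 9*(-60-0) + 84*(0+ 15)
= -720 - 540 + 1260 = 0

Yes, collinear (determinant = 0)


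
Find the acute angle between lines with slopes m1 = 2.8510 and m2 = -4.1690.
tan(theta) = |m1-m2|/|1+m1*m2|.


m1-m2 = 7.02
1+m1*m2 = -10.885819
tan(theta) = |7.02/(-10.885819)| = 0.644876
theta = arctan(|7.02/(-10.885819)|) = 32.8170 degrees (acute angle)

32.8170 degrees


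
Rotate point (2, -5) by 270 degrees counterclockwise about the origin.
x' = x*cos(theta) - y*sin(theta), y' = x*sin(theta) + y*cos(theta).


cos(270) = 0, sin(270) = -1
x' = 2*0 + 5*(-1) = -5
y' = 2*(-1) - 5*0 = -2

(-5, -2)


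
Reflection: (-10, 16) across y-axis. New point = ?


Reflection rule for y-axis: (-x, y)
(-10, 16) -> (10, 16)

(10, 16)


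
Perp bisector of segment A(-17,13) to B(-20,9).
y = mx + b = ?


Midpoint = (-18.5, 11)
Slope of AB = dy/dx = -4/(-3) = 1.3333
Perp slope = -dx/dy = -3/4 = -0.7500
b = My - (perp slope)*Mx = 11 + (-3*(-18.5))/(-4) = 11 - 13.8750 = -2.8750

y = -0.7500x - 2.8750


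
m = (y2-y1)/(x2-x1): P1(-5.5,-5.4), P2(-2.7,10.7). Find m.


dy = 10.7 + 5.4 = 16.1
dx = -2.7 + 5.5 = 2.8
m = 16.1/2.8 = 5.7500

m = 5.7500


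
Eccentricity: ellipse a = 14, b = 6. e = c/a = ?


c = sqrt(196-36) = sqrt(160) = 12.6491
e = c/a = sqrt(160)/14 = 0.9035

e = 0.9035


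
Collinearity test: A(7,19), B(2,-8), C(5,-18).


7*(-8+ 18) + 2*(-18-19) + 5*(19+ 8)
= 70 - 74 + 135 = 131

No, not collinear (determinant = 131)


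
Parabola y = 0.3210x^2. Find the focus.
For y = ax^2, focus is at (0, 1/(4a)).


a = 0.3210
4a = 1.2840
focus = (0, 1/1.2840) = (0, 0.7788)

Focus = (0, 0.7788)


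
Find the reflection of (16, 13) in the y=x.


Reflection rule for y=x: (y, x)
(16, 13) -> (13, 16)

(13, 16)


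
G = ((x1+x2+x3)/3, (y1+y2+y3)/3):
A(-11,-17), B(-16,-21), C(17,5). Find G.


Gx = (-11- 16+17)/3 = -10/3 = -3.3333
Gy = (-17- 21+5)/3 = -33/3 = -11.0000

G = (-3.3333, -11.0000)


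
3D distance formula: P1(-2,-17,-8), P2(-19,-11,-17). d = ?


dx=-17, dy=6, dz=-9
d = sqrt(289+36+81) = sqrt(406) = 20.1494

20.1494


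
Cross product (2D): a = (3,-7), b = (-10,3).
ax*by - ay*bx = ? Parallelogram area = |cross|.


cross = 3*3 + 7*(-10) = 9 - 70 = -61
Parallelogram area = |-61| = 61

cross = -61, parallelogram area = 61


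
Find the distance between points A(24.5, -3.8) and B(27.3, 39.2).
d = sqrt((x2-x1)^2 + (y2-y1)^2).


dx = 27.3 - 24.5 = 2.8
dy = 39.2 + 3.8 = 43.0
d = sqrt(7.84 + 1849.0) = sqrt(1856.84) = 43.0911

43.0911


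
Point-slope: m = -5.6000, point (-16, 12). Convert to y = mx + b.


y - 12 = -5.6000(x + 16)
y = -5.6000x + 12 + 5.6000*(-16)
y = -5.6000x - 77.6000

y = -5.6000x - 77.6000


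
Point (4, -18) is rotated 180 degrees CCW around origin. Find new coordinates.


cos(180) = -1, sin(180) = 0
x' = 4*(-1) + 18*0 = -4
y' = 4*0 - 18*(-1) = 18

(-4, 18)


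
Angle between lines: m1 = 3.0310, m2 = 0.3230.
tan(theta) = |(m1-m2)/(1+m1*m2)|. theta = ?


m1-m2 = 2.708
1+m1*m2 = 1.979013
tan(theta) = |2.708/1.979013| = 1.368359
theta = arctan(|2.708/1.979013|) = 53.8406 degrees (acute angle)

53.8406 degrees


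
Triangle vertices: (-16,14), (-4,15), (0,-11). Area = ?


-16*(15+ 11) = -416
-4*(-11-14) = 100
0*(14-15) = 0
sum = -316
Area = |-316|/2 = 158.0000

158.0000 sq units
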